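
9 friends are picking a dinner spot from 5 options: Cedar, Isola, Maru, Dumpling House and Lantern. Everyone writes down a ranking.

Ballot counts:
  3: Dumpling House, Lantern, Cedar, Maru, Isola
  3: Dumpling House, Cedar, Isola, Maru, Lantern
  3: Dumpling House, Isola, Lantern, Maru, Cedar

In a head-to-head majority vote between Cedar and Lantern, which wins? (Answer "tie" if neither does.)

Ballots ranking Cedar above Lantern: 3.
Ballots ranking Lantern above Cedar: 9 − 3 = 6.
Lantern wins the head-to-head 6–3.

Lantern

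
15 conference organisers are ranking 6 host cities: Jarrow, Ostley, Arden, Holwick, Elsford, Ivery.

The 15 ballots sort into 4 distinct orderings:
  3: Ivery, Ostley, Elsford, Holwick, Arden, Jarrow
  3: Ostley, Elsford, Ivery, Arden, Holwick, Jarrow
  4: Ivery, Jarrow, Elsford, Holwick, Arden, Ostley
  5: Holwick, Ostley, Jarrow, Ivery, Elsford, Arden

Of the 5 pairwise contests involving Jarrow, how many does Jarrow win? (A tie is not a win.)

Jarrow against each rival (15 organisers):
Jarrow vs Ostley: Jarrow preferred on 4 ballots; Ostley wins 11–4.
Jarrow vs Arden: Jarrow, 9–6.
Jarrow vs Holwick: Holwick wins 11–4.
Jarrow vs Elsford: Jarrow preferred on 4+5 = 9 ballots; Jarrow wins 9–6.
Jarrow vs Ivery: 5 for Jarrow, 10 for Ivery — Ivery by 10–5.
Jarrow beats Arden, Elsford; loses to Ostley, Holwick, Ivery — 2 pairwise wins.

2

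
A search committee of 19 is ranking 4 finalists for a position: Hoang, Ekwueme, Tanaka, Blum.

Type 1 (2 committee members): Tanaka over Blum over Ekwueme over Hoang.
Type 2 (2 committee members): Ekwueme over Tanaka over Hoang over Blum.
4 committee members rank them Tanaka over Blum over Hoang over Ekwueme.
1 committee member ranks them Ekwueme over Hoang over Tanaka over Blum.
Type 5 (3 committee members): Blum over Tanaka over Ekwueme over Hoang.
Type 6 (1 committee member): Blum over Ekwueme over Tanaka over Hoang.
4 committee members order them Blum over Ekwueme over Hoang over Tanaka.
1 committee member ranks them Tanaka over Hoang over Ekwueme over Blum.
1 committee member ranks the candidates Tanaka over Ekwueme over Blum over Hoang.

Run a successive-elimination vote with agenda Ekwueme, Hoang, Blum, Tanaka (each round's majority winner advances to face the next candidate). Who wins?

Tanaka

Round 1: Ekwueme vs Hoang — 14–5, Ekwueme advances.
Round 2: Ekwueme vs Blum — 5–14, Blum advances.
Round 3: Blum vs Tanaka — 8–11, Tanaka advances.
The agenda winner is Tanaka.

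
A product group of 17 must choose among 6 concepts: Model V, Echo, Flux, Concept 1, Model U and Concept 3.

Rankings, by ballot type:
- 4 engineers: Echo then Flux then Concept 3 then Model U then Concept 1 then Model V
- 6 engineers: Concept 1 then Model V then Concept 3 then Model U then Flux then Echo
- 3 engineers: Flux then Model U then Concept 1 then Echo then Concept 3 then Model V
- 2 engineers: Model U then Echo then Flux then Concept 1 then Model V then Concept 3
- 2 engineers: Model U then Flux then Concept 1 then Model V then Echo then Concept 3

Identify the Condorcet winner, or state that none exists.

Head-to-head results (17 engineers):
Model V vs Echo: Model V is ranked higher on 6+2 = 8 ballots, Echo on 9. Echo wins 9–8.
Model V vs Flux: 6 to 11, Flux.
Model V vs Concept 1: Model V is ranked higher on 0 ballots, Concept 1 on 17. Concept 1 wins 17–0.
Model V vs Model U: Model V preferred on 6 ballots; Model U wins 11–6.
Model V vs Concept 3: 6+2+2 = 10 for Model V, 7 for Concept 3 — Model V by 10–7.
Echo vs Flux: Echo is ranked higher on 4+2 = 6 ballots, Flux on 11. Flux wins 11–6.
Echo vs Concept 1: Echo preferred on 4+2 = 6 ballots; Concept 1 wins 11–6.
Echo vs Model U: Echo preferred on 4 ballots; Model U wins 13–4.
Echo vs Concept 3: 11 to 6, Echo.
Flux vs Concept 1: Flux preferred on 4+3+2+2 = 11 ballots; Flux wins 11–6.
Flux vs Model U: Flux is ranked higher on 4+3 = 7 ballots, Model U on 10. Model U wins 10–7.
Flux vs Concept 3: Flux is ranked higher on 4+3+2+2 = 11 ballots, Concept 3 on 6. Flux wins 11–6.
Concept 1 vs Model U: 6 to 11, Model U.
Concept 1 vs Concept 3: 6+3+2+2 = 13 for Concept 1, 4 for Concept 3 — Concept 1 by 13–4.
Model U vs Concept 3: Model U preferred on 3+2+2 = 7 ballots; Concept 3 wins 10–7.
Every design loses at least once (Model V loses to Echo; Echo loses to Flux; Flux loses to Model U; Concept 1 loses to Flux; Model U loses to Concept 3; Concept 3 loses to Model V). The majority relation contains the cycle Model V > Concept 3 > Model U > Model V, so there is no Condorcet winner.

none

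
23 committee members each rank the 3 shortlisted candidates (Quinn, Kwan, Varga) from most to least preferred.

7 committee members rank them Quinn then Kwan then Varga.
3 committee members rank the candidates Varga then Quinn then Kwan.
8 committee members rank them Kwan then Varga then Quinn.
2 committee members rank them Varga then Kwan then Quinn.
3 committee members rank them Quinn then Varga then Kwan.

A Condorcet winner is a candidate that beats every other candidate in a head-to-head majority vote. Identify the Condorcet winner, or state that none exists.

Pairwise majorities:
Quinn vs Kwan: Quinn is ranked higher on 7+3+3 = 13 ballots, Kwan on 10. Quinn wins 13–10.
Quinn vs Varga: Varga, 13–10.
Kwan vs Varga: Kwan, 15–8.
Every candidate loses at least once (Quinn loses to Varga; Kwan loses to Quinn; Varga loses to Kwan). The majority relation contains the cycle Quinn beats Kwan beats Varga beats Quinn, so there is no Condorcet winner.

none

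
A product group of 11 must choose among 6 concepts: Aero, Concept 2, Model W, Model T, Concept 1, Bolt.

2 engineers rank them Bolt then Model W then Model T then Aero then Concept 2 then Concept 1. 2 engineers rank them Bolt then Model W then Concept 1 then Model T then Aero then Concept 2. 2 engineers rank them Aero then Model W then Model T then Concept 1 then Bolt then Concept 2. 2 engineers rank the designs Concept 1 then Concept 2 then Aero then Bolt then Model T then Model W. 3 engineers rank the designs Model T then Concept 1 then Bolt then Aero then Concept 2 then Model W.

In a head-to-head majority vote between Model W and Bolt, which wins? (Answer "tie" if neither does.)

Ballots ranking Model W above Bolt: 2.
Ballots ranking Bolt above Model W: 11 − 2 = 9.
Bolt wins the head-to-head 9–2.

Bolt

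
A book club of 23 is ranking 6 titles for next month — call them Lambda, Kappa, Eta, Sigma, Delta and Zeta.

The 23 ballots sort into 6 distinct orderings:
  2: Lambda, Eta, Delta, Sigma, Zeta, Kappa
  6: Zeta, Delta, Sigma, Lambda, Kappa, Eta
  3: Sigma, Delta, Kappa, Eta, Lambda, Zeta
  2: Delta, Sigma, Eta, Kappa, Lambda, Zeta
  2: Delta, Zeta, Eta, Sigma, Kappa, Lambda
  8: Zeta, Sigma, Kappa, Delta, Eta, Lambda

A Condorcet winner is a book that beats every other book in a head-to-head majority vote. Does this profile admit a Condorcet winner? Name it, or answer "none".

Head-to-head results (23 members):
Lambda vs Kappa: Lambda is ranked higher on 2+6 = 8 ballots, Kappa on 15. Kappa wins 15–8.
Lambda vs Eta: Lambda is ranked higher on 2+6 = 8 ballots, Eta on 15. Eta wins 15–8.
Lambda vs Sigma: 2 for Lambda, 21 for Sigma — Sigma by 21–2.
Lambda–Delta: Delta 21–2.
Lambda vs Zeta: 2+3+2 = 7 for Lambda, 16 for Zeta — Zeta by 16–7.
Kappa–Eta: Kappa 17–6.
Kappa vs Sigma: Kappa is ranked higher on 0 ballots, Sigma on 23. Sigma wins 23–0.
Kappa vs Delta: Kappa is ranked higher on 8 ballots, Delta on 15. Delta wins 15–8.
Kappa vs Zeta: Zeta wins 18–5.
Eta vs Sigma: Eta is ranked higher on 2+2 = 4 ballots, Sigma on 19. Sigma wins 19–4.
Eta vs Delta: Eta is ranked higher on 2 ballots, Delta on 21. Delta wins 21–2.
Eta vs Zeta: Zeta wins 16–7.
Sigma vs Delta: 3+8 = 11 for Sigma, 12 for Delta — Delta by 12–11.
Sigma vs Zeta: Zeta, 16–7.
Delta vs Zeta: 9 to 14, Zeta.
Zeta defeats every rival head-to-head and is the Condorcet winner.

Zeta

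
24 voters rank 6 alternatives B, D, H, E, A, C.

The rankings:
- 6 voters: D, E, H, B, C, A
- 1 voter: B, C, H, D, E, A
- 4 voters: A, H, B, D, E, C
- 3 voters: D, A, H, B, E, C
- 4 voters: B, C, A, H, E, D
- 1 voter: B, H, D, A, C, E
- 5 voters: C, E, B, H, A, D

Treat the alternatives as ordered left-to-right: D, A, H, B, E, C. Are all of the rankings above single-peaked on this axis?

no

Axis positions: D=1, A=2, H=3, B=4, E=5, C=6.
Cluster 1: ranking walks positions 1-5-3-4-6-2; E is ranked above A even though A lies between E and the peak D on the axis — preferences dip and rise again. Not single-peaked.
Cluster 2: ranking walks positions 4-6-3-1-5-2; C is ranked above E even though E lies between C and the peak B on the axis — preferences dip and rise again. Not single-peaked.
Cluster 3 (peak A at position 2): ranking walks positions 2-3-4-1-5-6, expanding outward from the peak — single-peaked.
Cluster 4 (peak D at position 1): ranking walks positions 1-2-3-4-5-6, expanding outward from the peak — single-peaked.
Cluster 5: ranking walks positions 4-6-2-3-5-1; C is ranked above E even though E lies between C and the peak B on the axis — preferences dip and rise again. Not single-peaked.
Cluster 6: ranking walks positions 4-3-1-2-6-5; D is ranked above A even though A lies between D and the peak B on the axis — preferences dip and rise again. Not single-peaked.
Cluster 7 (peak C at position 6): ranking walks positions 6-5-4-3-2-1, expanding outward from the peak — single-peaked.
Cluster 1 violates single-peakedness, so the profile is not single-peaked on this axis.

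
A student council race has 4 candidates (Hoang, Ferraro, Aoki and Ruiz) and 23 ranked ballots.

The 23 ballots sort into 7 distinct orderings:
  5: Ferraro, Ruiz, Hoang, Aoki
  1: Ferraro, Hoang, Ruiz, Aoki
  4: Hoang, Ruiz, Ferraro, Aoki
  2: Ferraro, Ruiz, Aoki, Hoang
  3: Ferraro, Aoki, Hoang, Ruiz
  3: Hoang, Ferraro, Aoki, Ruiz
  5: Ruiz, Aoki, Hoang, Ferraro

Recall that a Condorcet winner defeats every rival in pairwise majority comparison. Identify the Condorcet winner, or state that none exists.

Head-to-head results (23 voters):
Hoang vs Ferraro: Hoang preferred on 4+3+5 = 12 ballots; Hoang wins 12–11.
Hoang vs Aoki: 5+1+4+3 = 13 for Hoang, 10 for Aoki — Hoang by 13–10.
Hoang vs Ruiz: 11 to 12, Ruiz.
Ferraro vs Aoki: Ferraro is ranked higher on 5+1+4+2+3+3 = 18 ballots, Aoki on 5. Ferraro wins 18–5.
Ferraro vs Ruiz: Ferraro is ranked higher on 5+1+2+3+3 = 14 ballots, Ruiz on 9. Ferraro wins 14–9.
Aoki vs Ruiz: Aoki preferred on 3+3 = 6 ballots; Ruiz wins 17–6.
Every candidate loses at least once (Hoang loses to Ruiz; Ferraro loses to Hoang; Aoki loses to Hoang; Ruiz loses to Ferraro). The majority relation contains the cycle Hoang > Ferraro > Ruiz > Hoang, so there is no Condorcet winner.

none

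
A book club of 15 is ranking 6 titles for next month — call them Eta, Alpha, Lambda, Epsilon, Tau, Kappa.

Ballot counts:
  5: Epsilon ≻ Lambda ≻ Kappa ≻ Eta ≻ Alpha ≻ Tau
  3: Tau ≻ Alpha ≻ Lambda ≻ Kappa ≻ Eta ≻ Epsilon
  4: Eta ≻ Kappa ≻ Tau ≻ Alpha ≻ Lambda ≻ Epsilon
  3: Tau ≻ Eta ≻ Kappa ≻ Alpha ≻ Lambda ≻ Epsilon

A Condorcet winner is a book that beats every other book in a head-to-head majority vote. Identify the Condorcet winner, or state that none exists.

none

Check each pair by majority over 15 ballots:
Eta–Alpha: Eta 12–3.
Eta–Lambda: Lambda 8–7.
Eta vs Epsilon: Eta wins 10–5.
Eta–Tau: Eta 9–6.
Eta vs Kappa: Kappa wins 8–7.
Alpha vs Lambda: Alpha wins 10–5.
Alpha vs Epsilon: Alpha, 10–5.
Alpha vs Tau: Tau, 10–5.
Alpha vs Kappa: Kappa wins 12–3.
Lambda–Epsilon: Lambda 10–5.
Lambda vs Tau: Tau, 10–5.
Lambda vs Kappa: Lambda wins 8–7.
Epsilon vs Tau: Tau wins 10–5.
Epsilon vs Kappa: Kappa wins 10–5.
Tau vs Kappa: Kappa, 9–6.
Every book loses at least once (Eta loses to Lambda; Alpha loses to Eta; Lambda loses to Alpha; Epsilon loses to Eta; Tau loses to Eta; Kappa loses to Lambda). The majority relation contains the cycle Eta > Alpha > Lambda > Eta, so there is no Condorcet winner.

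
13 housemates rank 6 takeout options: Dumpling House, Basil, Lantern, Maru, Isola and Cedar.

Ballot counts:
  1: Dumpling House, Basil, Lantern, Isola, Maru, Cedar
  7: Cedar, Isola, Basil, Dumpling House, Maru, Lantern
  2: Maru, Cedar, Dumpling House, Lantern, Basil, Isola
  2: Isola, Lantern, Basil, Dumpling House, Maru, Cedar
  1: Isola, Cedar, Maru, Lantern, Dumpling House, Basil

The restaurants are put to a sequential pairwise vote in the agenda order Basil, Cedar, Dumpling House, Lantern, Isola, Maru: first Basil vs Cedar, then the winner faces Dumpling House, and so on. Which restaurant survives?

Round 1: Basil vs Cedar — 3–10, Cedar advances.
Round 2: Cedar vs Dumpling House — 10–3, Cedar advances.
Round 3: Cedar vs Lantern — 10–3, Cedar advances.
Round 4: Cedar vs Isola — 9–4, Cedar advances.
Round 5: Cedar vs Maru — 8–5, Cedar advances.
The agenda winner is Cedar.

Cedar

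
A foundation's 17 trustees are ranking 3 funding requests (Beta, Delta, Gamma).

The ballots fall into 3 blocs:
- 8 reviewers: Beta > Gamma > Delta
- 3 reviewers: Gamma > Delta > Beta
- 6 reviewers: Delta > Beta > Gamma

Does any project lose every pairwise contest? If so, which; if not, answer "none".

none

Head-to-head results (17 reviewers):
Beta–Delta: Delta 9–8.
Beta vs Gamma: Beta wins 14–3.
Delta vs Gamma: 6 for Delta, 11 for Gamma — Gamma by 11–6.
No project is winless: Beta beats Gamma; Delta beats Beta; Gamma beats Delta. There is no Condorcet loser.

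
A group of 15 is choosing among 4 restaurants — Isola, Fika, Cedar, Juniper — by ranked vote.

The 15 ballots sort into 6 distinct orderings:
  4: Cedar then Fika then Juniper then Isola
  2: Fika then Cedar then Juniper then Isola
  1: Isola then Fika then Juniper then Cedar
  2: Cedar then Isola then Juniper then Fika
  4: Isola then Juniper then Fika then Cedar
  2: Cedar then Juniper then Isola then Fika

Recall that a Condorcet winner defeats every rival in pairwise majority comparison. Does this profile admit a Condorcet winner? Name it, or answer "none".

Cedar

Head-to-head results (15 friends):
Isola vs Fika: Isola preferred on 1+2+4+2 = 9 ballots; Isola wins 9–6.
Isola vs Cedar: 1+4 = 5 for Isola, 10 for Cedar — Cedar by 10–5.
Isola vs Juniper: 1+2+4 = 7 for Isola, 8 for Juniper — Juniper by 8–7.
Fika vs Cedar: 2+1+4 = 7 for Fika, 8 for Cedar — Cedar by 8–7.
Fika vs Juniper: Fika preferred on 4+2+1 = 7 ballots; Juniper wins 8–7.
Cedar vs Juniper: Cedar preferred on 4+2+2+2 = 10 ballots; Cedar wins 10–5.
Cedar beats each of Isola, Fika, Juniper — Cedar is the Condorcet winner.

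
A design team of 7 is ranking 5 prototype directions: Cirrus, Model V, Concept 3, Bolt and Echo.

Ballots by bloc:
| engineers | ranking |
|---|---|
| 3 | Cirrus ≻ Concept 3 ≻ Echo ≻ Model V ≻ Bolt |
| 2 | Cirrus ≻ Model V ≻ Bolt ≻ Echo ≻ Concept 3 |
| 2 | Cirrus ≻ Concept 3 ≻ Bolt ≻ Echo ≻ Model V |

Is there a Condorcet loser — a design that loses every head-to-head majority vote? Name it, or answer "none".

Pairwise majorities:
Cirrus vs Model V: 3+2+2 = 7 for Cirrus, 0 for Model V — Cirrus by 7–0.
Cirrus vs Concept 3: Cirrus wins 7–0.
Cirrus vs Bolt: Cirrus preferred on 3+2+2 = 7 ballots; Cirrus wins 7–0.
Cirrus vs Echo: Cirrus is ranked higher on 3+2+2 = 7 ballots, Echo on 0. Cirrus wins 7–0.
Model V vs Concept 3: Model V preferred on 2 ballots; Concept 3 wins 5–2.
Model V vs Bolt: 3+2 = 5 for Model V, 2 for Bolt — Model V by 5–2.
Model V vs Echo: Echo, 5–2.
Concept 3 vs Bolt: Concept 3 is ranked higher on 3+2 = 5 ballots, Bolt on 2. Concept 3 wins 5–2.
Concept 3–Echo: Concept 3 5–2.
Bolt vs Echo: Bolt preferred on 2+2 = 4 ballots; Bolt wins 4–3.
Each design has at least one pairwise win (Cirrus beats Model V; Model V beats Bolt; Concept 3 beats Model V; Bolt beats Echo; Echo beats Model V) — no Condorcet loser.

none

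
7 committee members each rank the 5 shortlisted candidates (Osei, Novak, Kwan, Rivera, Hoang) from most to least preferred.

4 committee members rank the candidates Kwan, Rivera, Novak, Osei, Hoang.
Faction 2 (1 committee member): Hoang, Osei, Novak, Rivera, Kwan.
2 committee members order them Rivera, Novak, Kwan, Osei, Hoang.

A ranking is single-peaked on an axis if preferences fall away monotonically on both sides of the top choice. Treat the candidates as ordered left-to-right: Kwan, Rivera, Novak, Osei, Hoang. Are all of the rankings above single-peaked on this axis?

yes

Axis positions: Kwan=1, Rivera=2, Novak=3, Osei=4, Hoang=5.
Faction 1 (peak Kwan at position 1): ranking walks positions 1-2-3-4-5, expanding outward from the peak — single-peaked.
Faction 2 (peak Hoang at position 5): ranking walks positions 5-4-3-2-1, expanding outward from the peak — single-peaked.
Faction 3 (peak Rivera at position 2): ranking walks positions 2-3-1-4-5, expanding outward from the peak — single-peaked.
Every ranking is single-peaked on this axis.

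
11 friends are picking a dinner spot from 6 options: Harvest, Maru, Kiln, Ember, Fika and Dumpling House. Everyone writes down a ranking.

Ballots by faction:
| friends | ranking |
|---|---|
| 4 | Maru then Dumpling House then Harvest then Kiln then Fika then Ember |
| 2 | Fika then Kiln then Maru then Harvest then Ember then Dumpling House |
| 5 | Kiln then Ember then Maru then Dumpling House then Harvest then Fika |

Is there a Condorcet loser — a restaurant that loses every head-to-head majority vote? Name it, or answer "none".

Pairwise majorities:
Harvest vs Maru: 0 for Harvest, 11 for Maru — Maru by 11–0.
Harvest vs Kiln: Harvest is ranked higher on 4 ballots, Kiln on 7. Kiln wins 7–4.
Harvest–Ember: Harvest 6–5.
Harvest vs Fika: 4+5 = 9 for Harvest, 2 for Fika — Harvest by 9–2.
Harvest vs Dumpling House: Harvest preferred on 2 ballots; Dumpling House wins 9–2.
Maru vs Kiln: 4 for Maru, 7 for Kiln — Kiln by 7–4.
Maru vs Ember: 4+2 = 6 for Maru, 5 for Ember — Maru by 6–5.
Maru vs Fika: 9 to 2, Maru.
Maru vs Dumpling House: Maru wins 11–0.
Kiln–Ember: Kiln 11–0.
Kiln–Fika: Kiln 9–2.
Kiln vs Dumpling House: Kiln preferred on 2+5 = 7 ballots; Kiln wins 7–4.
Ember vs Fika: 5 to 6, Fika.
Ember vs Dumpling House: Ember preferred on 2+5 = 7 ballots; Ember wins 7–4.
Fika vs Dumpling House: 2 to 9, Dumpling House.
Every restaurant wins at least one matchup (Harvest beats Ember; Maru beats Harvest; Kiln beats Harvest; Ember beats Dumpling House; Fika beats Ember; Dumpling House beats Harvest), so there is no Condorcet loser.

none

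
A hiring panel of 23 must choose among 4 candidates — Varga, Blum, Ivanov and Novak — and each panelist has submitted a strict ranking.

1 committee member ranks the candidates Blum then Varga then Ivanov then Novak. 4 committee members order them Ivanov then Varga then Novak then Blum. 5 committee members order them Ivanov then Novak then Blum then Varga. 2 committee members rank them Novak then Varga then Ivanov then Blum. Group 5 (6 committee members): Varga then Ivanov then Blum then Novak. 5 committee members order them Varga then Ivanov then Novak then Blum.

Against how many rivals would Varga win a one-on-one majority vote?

Varga against each rival (23 committee members):
Varga–Blum: Varga 17–6.
Varga vs Ivanov: Varga, 14–9.
Varga vs Novak: 1+4+6+5 = 16 for Varga, 7 for Novak — Varga by 16–7.
Varga beats Blum, Ivanov, Novak — 3 pairwise wins.

3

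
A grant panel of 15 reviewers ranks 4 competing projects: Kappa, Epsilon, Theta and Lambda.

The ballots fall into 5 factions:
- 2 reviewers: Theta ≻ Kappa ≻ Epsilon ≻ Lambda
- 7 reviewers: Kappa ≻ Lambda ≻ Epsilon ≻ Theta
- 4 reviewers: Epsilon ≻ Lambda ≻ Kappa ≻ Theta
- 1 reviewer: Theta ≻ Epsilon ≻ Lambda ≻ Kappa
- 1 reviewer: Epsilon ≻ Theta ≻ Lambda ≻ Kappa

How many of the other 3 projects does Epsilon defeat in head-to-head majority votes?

2

Epsilon against each rival (15 reviewers):
Epsilon–Kappa: Kappa 9–6.
Epsilon vs Theta: Epsilon wins 12–3.
Epsilon vs Lambda: Epsilon is ranked higher on 2+4+1+1 = 8 ballots, Lambda on 7. Epsilon wins 8–7.
Epsilon beats Theta, Lambda; loses to Kappa — 2 pairwise wins.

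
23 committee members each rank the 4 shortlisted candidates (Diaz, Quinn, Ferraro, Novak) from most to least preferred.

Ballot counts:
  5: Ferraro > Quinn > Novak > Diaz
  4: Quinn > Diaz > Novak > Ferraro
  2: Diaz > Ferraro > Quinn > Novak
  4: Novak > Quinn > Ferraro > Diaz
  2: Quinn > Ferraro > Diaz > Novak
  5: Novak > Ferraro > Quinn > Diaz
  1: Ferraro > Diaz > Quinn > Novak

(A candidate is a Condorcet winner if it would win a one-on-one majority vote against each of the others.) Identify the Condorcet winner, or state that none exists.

none

Pairwise majorities:
Diaz vs Quinn: 2+1 = 3 for Diaz, 20 for Quinn — Quinn by 20–3.
Diaz vs Ferraro: 4+2 = 6 for Diaz, 17 for Ferraro — Ferraro by 17–6.
Diaz vs Novak: 4+2+2+1 = 9 for Diaz, 14 for Novak — Novak by 14–9.
Quinn vs Ferraro: 4+4+2 = 10 for Quinn, 13 for Ferraro — Ferraro by 13–10.
Quinn vs Novak: Quinn preferred on 5+4+2+2+1 = 14 ballots; Quinn wins 14–9.
Ferraro vs Novak: 5+2+2+1 = 10 for Ferraro, 13 for Novak — Novak by 13–10.
No candidate is unbeaten: Diaz loses to Quinn; Quinn loses to Ferraro; Ferraro loses to Novak; Novak loses to Quinn. In particular Quinn > Novak > Ferraro > Quinn is a majority cycle — no Condorcet winner exists.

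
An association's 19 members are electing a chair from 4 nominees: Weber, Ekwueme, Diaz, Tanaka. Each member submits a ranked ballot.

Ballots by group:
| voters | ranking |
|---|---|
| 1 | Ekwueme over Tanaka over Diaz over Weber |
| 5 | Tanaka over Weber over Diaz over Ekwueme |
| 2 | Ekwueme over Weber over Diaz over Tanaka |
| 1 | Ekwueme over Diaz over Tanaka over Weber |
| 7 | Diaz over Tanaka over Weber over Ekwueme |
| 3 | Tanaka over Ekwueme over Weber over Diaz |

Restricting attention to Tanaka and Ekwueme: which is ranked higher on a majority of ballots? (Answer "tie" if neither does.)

Tanaka

Ballots ranking Tanaka above Ekwueme: 5 + 7 + 3 = 15.
Ballots ranking Ekwueme above Tanaka: 19 − 15 = 4.
Tanaka wins the head-to-head 15–4.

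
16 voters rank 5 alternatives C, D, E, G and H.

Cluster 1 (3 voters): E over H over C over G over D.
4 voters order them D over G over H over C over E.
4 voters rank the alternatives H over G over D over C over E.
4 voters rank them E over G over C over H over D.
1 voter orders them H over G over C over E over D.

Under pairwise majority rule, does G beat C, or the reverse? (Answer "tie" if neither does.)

G

Ballots ranking G above C: 4 + 4 + 4 + 1 = 13.
Ballots ranking C above G: 16 − 13 = 3.
G wins the head-to-head 13–3.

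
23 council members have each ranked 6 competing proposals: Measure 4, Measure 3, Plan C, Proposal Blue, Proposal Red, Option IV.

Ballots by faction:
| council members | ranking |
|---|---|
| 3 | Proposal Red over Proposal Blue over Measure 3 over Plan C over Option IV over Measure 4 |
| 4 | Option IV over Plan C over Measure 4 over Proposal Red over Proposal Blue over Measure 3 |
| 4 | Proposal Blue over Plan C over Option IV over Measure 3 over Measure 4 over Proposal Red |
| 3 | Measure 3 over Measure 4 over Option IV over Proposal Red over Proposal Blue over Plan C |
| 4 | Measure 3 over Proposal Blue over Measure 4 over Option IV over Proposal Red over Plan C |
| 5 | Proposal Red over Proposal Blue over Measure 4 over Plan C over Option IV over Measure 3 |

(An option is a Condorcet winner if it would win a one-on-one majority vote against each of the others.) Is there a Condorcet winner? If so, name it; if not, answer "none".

none

Pairwise majorities:
Measure 4–Measure 3: Measure 3 14–9.
Measure 4 vs Plan C: Measure 4 is ranked higher on 3+4+5 = 12 ballots, Plan C on 11. Measure 4 wins 12–11.
Measure 4 vs Proposal Blue: Measure 4 is ranked higher on 4+3 = 7 ballots, Proposal Blue on 16. Proposal Blue wins 16–7.
Measure 4–Proposal Red: Measure 4 15–8.
Measure 4 vs Option IV: Measure 4, 12–11.
Measure 3 vs Plan C: Plan C wins 13–10.
Measure 3 vs Proposal Blue: Measure 3 is ranked higher on 3+4 = 7 ballots, Proposal Blue on 16. Proposal Blue wins 16–7.
Measure 3 vs Proposal Red: Measure 3 is ranked higher on 4+3+4 = 11 ballots, Proposal Red on 12. Proposal Red wins 12–11.
Measure 3 vs Option IV: Option IV, 13–10.
Plan C vs Proposal Blue: Plan C is ranked higher on 4 ballots, Proposal Blue on 19. Proposal Blue wins 19–4.
Plan C vs Proposal Red: Plan C preferred on 4+4 = 8 ballots; Proposal Red wins 15–8.
Plan C vs Option IV: Plan C wins 12–11.
Proposal Blue–Proposal Red: Proposal Red 15–8.
Proposal Blue vs Option IV: Proposal Blue preferred on 3+4+4+5 = 16 ballots; Proposal Blue wins 16–7.
Proposal Red vs Option IV: Proposal Red is ranked higher on 3+5 = 8 ballots, Option IV on 15. Option IV wins 15–8.
Every option loses at least once (Measure 4 loses to Measure 3; Measure 3 loses to Plan C; Plan C loses to Measure 4; Proposal Blue loses to Proposal Red; Proposal Red loses to Measure 4; Option IV loses to Measure 4). The majority relation contains the cycle Measure 4 > Plan C > Measure 3 > Measure 4, so there is no Condorcet winner.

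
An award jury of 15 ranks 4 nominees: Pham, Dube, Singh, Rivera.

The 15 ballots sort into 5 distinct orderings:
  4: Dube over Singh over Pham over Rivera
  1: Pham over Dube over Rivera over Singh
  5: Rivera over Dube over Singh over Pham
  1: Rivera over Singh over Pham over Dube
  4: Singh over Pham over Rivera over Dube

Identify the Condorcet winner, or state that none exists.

Head-to-head results (15 jurors):
Pham vs Dube: Dube wins 9–6.
Pham–Singh: Singh 14–1.
Pham vs Rivera: Pham, 9–6.
Dube–Singh: Dube 10–5.
Dube vs Rivera: Rivera, 10–5.
Singh vs Rivera: Singh wins 8–7.
Each nominee drops at least one matchup (Pham loses to Dube; Dube loses to Rivera; Singh loses to Dube; Rivera loses to Pham); the cycle Pham > Rivera > Dube > Pham rules out a Condorcet winner.

none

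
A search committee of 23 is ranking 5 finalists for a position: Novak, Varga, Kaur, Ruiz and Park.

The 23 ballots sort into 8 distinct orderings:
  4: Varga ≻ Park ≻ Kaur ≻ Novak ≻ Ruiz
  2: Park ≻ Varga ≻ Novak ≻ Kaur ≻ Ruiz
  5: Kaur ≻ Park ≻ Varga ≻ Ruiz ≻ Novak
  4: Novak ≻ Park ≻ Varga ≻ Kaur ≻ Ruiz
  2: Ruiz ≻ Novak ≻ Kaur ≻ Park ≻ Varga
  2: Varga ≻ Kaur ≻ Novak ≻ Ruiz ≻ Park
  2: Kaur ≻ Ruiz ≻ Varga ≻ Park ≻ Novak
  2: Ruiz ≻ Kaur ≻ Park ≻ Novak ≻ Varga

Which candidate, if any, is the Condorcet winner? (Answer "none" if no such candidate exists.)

none

Head-to-head results (23 committee members):
Novak vs Varga: Varga wins 15–8.
Novak vs Kaur: Kaur, 15–8.
Novak vs Ruiz: Novak, 12–11.
Novak vs Park: Park, 15–8.
Varga vs Kaur: Varga, 12–11.
Varga–Ruiz: Varga 17–6.
Varga vs Park: Park, 15–8.
Kaur vs Ruiz: Kaur wins 19–4.
Kaur–Park: Kaur 13–10.
Ruiz–Park: Park 15–8.
Every candidate loses at least once (Novak loses to Varga; Varga loses to Park; Kaur loses to Varga; Ruiz loses to Novak; Park loses to Kaur). The majority relation contains the cycle Varga beats Kaur beats Park beats Varga, so there is no Condorcet winner.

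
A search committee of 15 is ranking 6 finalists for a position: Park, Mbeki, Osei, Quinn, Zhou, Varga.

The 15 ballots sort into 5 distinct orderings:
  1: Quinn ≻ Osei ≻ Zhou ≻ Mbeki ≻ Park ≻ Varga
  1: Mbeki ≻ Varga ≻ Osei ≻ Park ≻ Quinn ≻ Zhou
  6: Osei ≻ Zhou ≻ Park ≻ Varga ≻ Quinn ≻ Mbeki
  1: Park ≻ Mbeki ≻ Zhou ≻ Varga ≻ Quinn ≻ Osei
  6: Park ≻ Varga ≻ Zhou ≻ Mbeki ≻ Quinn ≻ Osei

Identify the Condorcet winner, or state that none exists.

Check each pair by majority over 15 ballots:
Park vs Mbeki: Park preferred on 6+1+6 = 13 ballots; Park wins 13–2.
Park–Osei: Osei 8–7.
Park vs Quinn: Park wins 14–1.
Park vs Zhou: 1+1+6 = 8 for Park, 7 for Zhou — Park by 8–7.
Park–Varga: Park 14–1.
Mbeki vs Osei: Mbeki wins 8–7.
Mbeki vs Quinn: Mbeki wins 8–7.
Mbeki vs Zhou: Zhou wins 13–2.
Mbeki vs Varga: Varga wins 12–3.
Osei vs Quinn: Quinn wins 8–7.
Osei vs Zhou: Osei wins 8–7.
Osei vs Varga: 1+6 = 7 for Osei, 8 for Varga — Varga by 8–7.
Quinn vs Zhou: Zhou, 13–2.
Quinn vs Varga: 1 to 14, Varga.
Zhou vs Varga: Zhou preferred on 1+6+1 = 8 ballots; Zhou wins 8–7.
No candidate is unbeaten: Park loses to Osei; Mbeki loses to Park; Osei loses to Mbeki; Quinn loses to Park; Zhou loses to Park; Varga loses to Park. In particular Park > Mbeki > Osei > Park is a majority cycle — no Condorcet winner exists.

none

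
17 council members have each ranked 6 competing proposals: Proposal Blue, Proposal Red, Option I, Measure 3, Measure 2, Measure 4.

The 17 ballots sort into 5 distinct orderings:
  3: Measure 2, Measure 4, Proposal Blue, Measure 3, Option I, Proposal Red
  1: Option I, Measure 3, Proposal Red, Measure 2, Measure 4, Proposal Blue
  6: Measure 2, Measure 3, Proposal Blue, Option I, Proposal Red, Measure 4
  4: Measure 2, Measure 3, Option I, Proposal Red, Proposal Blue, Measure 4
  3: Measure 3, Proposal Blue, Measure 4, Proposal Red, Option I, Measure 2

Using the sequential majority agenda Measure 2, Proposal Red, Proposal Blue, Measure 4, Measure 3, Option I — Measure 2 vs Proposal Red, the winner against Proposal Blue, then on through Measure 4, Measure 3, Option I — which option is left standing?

Round 1: Measure 2 vs Proposal Red — 13–4, Measure 2 advances.
Round 2: Measure 2 vs Proposal Blue — 14–3, Measure 2 advances.
Round 3: Measure 2 vs Measure 4 — 14–3, Measure 2 advances.
Round 4: Measure 2 vs Measure 3 — 13–4, Measure 2 advances.
Round 5: Measure 2 vs Option I — 13–4, Measure 2 advances.
The agenda winner is Measure 2.

Measure 2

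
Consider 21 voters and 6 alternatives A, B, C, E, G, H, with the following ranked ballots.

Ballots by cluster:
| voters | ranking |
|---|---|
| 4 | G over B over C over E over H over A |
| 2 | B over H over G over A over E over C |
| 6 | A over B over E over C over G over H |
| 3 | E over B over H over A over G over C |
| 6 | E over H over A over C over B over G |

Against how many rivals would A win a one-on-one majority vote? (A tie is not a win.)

A against each rival (21 voters):
A vs B: 6+6 = 12 for A, 9 for B — A by 12–9.
A vs C: A wins 17–4.
A vs E: E wins 13–8.
A vs G: A preferred on 6+3+6 = 15 ballots; A wins 15–6.
A vs H: H wins 15–6.
A beats B, C, G; loses to E, H — 3 pairwise wins.

3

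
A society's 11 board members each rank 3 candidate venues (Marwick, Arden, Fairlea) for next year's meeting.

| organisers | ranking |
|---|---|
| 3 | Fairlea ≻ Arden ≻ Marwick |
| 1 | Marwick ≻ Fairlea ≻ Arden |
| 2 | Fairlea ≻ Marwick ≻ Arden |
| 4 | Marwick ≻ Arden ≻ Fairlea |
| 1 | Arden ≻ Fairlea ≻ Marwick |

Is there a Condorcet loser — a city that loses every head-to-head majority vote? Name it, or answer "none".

Arden

Pairwise majorities:
Marwick vs Arden: 7 to 4, Marwick.
Marwick vs Fairlea: 1+4 = 5 for Marwick, 6 for Fairlea — Fairlea by 6–5.
Arden–Fairlea: Fairlea 6–5.
Arden is beaten in every head-to-head and is the Condorcet loser.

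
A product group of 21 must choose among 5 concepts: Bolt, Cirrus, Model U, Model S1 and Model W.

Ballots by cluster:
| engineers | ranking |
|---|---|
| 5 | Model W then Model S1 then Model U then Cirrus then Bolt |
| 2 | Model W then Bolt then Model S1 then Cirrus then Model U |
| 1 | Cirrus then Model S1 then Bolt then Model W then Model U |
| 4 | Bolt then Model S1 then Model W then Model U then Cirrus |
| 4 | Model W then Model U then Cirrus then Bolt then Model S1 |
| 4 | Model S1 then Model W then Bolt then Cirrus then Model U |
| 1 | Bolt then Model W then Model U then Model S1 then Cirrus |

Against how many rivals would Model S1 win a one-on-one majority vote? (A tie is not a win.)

2

Model S1 against each rival (21 engineers):
Model S1 vs Bolt: Model S1 is ranked higher on 5+1+4 = 10 ballots, Bolt on 11. Bolt wins 11–10.
Model S1–Cirrus: Model S1 16–5.
Model S1 vs Model U: Model S1 is ranked higher on 5+2+1+4+4 = 16 ballots, Model U on 5. Model S1 wins 16–5.
Model S1 vs Model W: Model W, 12–9.
Model S1 beats Cirrus, Model U; loses to Bolt, Model W — 2 pairwise wins.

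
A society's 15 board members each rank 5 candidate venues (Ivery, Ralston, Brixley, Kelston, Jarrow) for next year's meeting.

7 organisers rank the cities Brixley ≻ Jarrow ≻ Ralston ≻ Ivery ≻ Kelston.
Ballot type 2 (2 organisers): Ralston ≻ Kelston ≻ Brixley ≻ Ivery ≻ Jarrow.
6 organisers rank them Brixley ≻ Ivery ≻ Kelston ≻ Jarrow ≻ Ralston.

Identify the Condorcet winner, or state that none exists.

Brixley

Pairwise majorities:
Ivery vs Ralston: 6 to 9, Ralston.
Ivery vs Brixley: Ivery preferred on 0 ballots; Brixley wins 15–0.
Ivery vs Kelston: Ivery preferred on 7+6 = 13 ballots; Ivery wins 13–2.
Ivery vs Jarrow: Ivery is ranked higher on 2+6 = 8 ballots, Jarrow on 7. Ivery wins 8–7.
Ralston vs Brixley: Ralston is ranked higher on 2 ballots, Brixley on 13. Brixley wins 13–2.
Ralston vs Kelston: Ralston preferred on 7+2 = 9 ballots; Ralston wins 9–6.
Ralston vs Jarrow: Ralston is ranked higher on 2 ballots, Jarrow on 13. Jarrow wins 13–2.
Brixley vs Kelston: Brixley is ranked higher on 7+6 = 13 ballots, Kelston on 2. Brixley wins 13–2.
Brixley vs Jarrow: Brixley is ranked higher on 7+2+6 = 15 ballots, Jarrow on 0. Brixley wins 15–0.
Kelston vs Jarrow: Kelston preferred on 2+6 = 8 ballots; Kelston wins 8–7.
Brixley defeats every rival head-to-head and is the Condorcet winner.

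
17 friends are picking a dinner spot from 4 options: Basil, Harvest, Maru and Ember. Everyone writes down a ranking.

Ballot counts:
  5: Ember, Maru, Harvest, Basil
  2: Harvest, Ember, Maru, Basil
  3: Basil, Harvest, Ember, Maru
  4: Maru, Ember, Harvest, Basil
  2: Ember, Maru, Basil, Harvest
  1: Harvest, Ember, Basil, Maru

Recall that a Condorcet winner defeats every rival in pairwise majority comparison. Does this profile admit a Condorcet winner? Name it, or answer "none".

Check each pair by majority over 17 ballots:
Basil vs Harvest: Basil is ranked higher on 3+2 = 5 ballots, Harvest on 12. Harvest wins 12–5.
Basil vs Maru: Basil is ranked higher on 3+1 = 4 ballots, Maru on 13. Maru wins 13–4.
Basil vs Ember: Basil preferred on 3 ballots; Ember wins 14–3.
Harvest vs Maru: 2+3+1 = 6 for Harvest, 11 for Maru — Maru by 11–6.
Harvest vs Ember: Harvest is ranked higher on 2+3+1 = 6 ballots, Ember on 11. Ember wins 11–6.
Maru vs Ember: 4 to 13, Ember.
Ember beats each of Basil, Harvest, Maru — Ember is the Condorcet winner.

Ember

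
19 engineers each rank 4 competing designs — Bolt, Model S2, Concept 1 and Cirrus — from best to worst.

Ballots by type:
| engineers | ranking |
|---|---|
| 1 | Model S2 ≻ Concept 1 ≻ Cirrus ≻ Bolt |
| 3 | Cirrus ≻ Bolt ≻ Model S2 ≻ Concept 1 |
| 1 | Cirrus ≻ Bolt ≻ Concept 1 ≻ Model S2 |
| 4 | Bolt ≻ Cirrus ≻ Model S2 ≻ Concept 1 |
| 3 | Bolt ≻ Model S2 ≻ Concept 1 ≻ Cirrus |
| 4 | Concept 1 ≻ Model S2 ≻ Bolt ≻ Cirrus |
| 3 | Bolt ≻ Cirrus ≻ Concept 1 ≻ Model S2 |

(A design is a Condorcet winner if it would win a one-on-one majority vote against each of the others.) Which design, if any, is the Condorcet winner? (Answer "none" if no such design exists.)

Head-to-head results (19 engineers):
Bolt–Model S2: Bolt 14–5.
Bolt vs Concept 1: Bolt preferred on 3+1+4+3+3 = 14 ballots; Bolt wins 14–5.
Bolt vs Cirrus: Bolt wins 14–5.
Model S2 vs Concept 1: Model S2 is ranked higher on 1+3+4+3 = 11 ballots, Concept 1 on 8. Model S2 wins 11–8.
Model S2 vs Cirrus: 1+3+4 = 8 for Model S2, 11 for Cirrus — Cirrus by 11–8.
Concept 1 vs Cirrus: 8 to 11, Cirrus.
Bolt beats each of Model S2, Concept 1, Cirrus — Bolt is the Condorcet winner.

Bolt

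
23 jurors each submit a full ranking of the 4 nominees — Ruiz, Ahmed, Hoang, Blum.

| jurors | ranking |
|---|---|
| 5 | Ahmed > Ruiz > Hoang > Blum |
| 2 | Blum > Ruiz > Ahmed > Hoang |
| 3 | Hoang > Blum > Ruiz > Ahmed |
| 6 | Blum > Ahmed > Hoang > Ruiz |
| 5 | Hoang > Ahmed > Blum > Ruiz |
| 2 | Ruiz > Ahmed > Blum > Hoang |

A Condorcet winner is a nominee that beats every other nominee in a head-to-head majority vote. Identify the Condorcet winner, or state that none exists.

Ahmed

Pairwise majorities:
Ruiz vs Ahmed: Ruiz preferred on 2+3+2 = 7 ballots; Ahmed wins 16–7.
Ruiz vs Hoang: Ruiz preferred on 5+2+2 = 9 ballots; Hoang wins 14–9.
Ruiz vs Blum: 5+2 = 7 for Ruiz, 16 for Blum — Blum by 16–7.
Ahmed vs Hoang: 15 to 8, Ahmed.
Ahmed vs Blum: Ahmed is ranked higher on 5+5+2 = 12 ballots, Blum on 11. Ahmed wins 12–11.
Hoang vs Blum: 13 to 10, Hoang.
Only Ahmed has no losses; Ahmed is the Condorcet winner.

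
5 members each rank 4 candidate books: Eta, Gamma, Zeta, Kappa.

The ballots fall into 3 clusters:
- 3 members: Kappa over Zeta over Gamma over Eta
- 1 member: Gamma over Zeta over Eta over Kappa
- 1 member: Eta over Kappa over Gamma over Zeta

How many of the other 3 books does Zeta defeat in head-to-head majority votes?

2

Zeta against each rival (5 members):
Zeta vs Eta: Zeta preferred on 3+1 = 4 ballots; Zeta wins 4–1.
Zeta vs Gamma: 3 for Zeta, 2 for Gamma — Zeta by 3–2.
Zeta–Kappa: Kappa 4–1.
Zeta beats Eta, Gamma; loses to Kappa — 2 pairwise wins.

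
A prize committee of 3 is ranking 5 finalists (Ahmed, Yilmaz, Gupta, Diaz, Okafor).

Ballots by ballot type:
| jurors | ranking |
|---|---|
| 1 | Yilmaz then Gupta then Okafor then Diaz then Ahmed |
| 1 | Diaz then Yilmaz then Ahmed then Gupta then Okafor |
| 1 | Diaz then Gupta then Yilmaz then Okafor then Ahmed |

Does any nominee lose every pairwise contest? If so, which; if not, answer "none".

Pairwise majorities:
Ahmed–Yilmaz: Yilmaz 3–0.
Ahmed vs Gupta: 1 to 2, Gupta.
Ahmed vs Diaz: Diaz, 3–0.
Ahmed vs Okafor: Okafor wins 2–1.
Yilmaz vs Gupta: Yilmaz, 2–1.
Yilmaz vs Diaz: 1 for Yilmaz, 2 for Diaz — Diaz by 2–1.
Yilmaz vs Okafor: Yilmaz wins 3–0.
Gupta vs Diaz: Diaz, 2–1.
Gupta vs Okafor: Gupta, 3–0.
Diaz vs Okafor: Diaz wins 2–1.
Ahmed loses to every other nominee — it is the Condorcet loser.

Ahmed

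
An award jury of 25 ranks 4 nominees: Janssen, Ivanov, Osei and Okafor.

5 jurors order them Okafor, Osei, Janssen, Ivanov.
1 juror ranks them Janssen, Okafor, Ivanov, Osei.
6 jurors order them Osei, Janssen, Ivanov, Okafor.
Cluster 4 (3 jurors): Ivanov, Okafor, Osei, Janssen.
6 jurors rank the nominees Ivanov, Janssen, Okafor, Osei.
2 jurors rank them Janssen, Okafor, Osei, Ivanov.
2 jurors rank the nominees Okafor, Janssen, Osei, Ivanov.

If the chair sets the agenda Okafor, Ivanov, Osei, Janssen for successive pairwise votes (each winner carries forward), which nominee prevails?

Round 1: Okafor vs Ivanov — 10–15, Ivanov advances.
Round 2: Ivanov vs Osei — 10–15, Osei advances.
Round 3: Osei vs Janssen — 14–11, Osei advances.
The agenda winner is Osei.

Osei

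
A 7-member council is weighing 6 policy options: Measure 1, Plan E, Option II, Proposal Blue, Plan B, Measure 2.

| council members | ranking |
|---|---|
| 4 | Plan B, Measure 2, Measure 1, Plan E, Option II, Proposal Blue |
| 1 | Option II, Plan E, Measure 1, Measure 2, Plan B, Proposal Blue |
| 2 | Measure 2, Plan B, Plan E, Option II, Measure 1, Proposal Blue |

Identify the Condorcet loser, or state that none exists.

Pairwise majorities:
Measure 1 vs Plan E: Measure 1 wins 4–3.
Measure 1 vs Option II: Measure 1 preferred on 4 ballots; Measure 1 wins 4–3.
Measure 1 vs Proposal Blue: 4+1+2 = 7 for Measure 1, 0 for Proposal Blue — Measure 1 by 7–0.
Measure 1 vs Plan B: Plan B, 6–1.
Measure 1 vs Measure 2: Measure 2, 6–1.
Plan E vs Option II: Plan E is ranked higher on 4+2 = 6 ballots, Option II on 1. Plan E wins 6–1.
Plan E–Proposal Blue: Plan E 7–0.
Plan E–Plan B: Plan B 6–1.
Plan E vs Measure 2: Measure 2 wins 6–1.
Option II vs Proposal Blue: Option II, 7–0.
Option II vs Plan B: Plan B wins 6–1.
Option II–Measure 2: Measure 2 6–1.
Proposal Blue vs Plan B: Plan B, 7–0.
Proposal Blue vs Measure 2: 0 for Proposal Blue, 7 for Measure 2 — Measure 2 by 7–0.
Plan B vs Measure 2: Plan B is ranked higher on 4 ballots, Measure 2 on 3. Plan B wins 4–3.
Proposal Blue loses to every other option — it is the Condorcet loser.

Proposal Blue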